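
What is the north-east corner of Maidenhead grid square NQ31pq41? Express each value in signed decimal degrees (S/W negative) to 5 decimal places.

Field N=13, Q=16: +13·20° lon, +16·10° lat → SW at lon 80°, lat 70°.
Square 3, 1: +3·2° lon, +1·1° lat → SW at lon 86°, lat 71°.
Subsquare p=15, q=16: +15·0.0833333° lon, +16·0.0416667° lat → SW at lon 87.25°, lat 71.6667°.
Extended square 4, 1: +4·0.00833333° lon, +1·0.00416667° lat → SW at lon 87.2833°, lat 71.6708°.
Cell spans 0.00833333° lon × 0.00416667° lat. NE corner is SW corner plus one full cell.
latitude 71.67500, longitude 87.29167.

71.67500, 87.29167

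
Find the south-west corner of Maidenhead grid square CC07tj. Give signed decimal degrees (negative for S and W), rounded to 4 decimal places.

-62.6250, -138.4167

Field C=2, C=2: +2·20° lon, +2·10° lat → SW at lon -140°, lat -70°.
Square 0, 7: +0·2° lon, +7·1° lat → SW at lon -140°, lat -63°.
Subsquare t=19, j=9: +19·0.0833333° lon, +9·0.0416667° lat → SW at lon -138.417°, lat -62.625°.
latitude -62.6250, longitude -138.4167.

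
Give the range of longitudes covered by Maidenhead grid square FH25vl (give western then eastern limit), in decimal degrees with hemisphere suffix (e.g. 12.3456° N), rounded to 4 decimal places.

74.2500° W, 74.1667° W

Field F=5, H=7: +5·20° lon, +7·10° lat → SW at lon -80°, lat -20°.
Square 2, 5: +2·2° lon, +5·1° lat → SW at lon -76°, lat -15°.
Subsquare v=21, l=11: +21·0.0833333° lon, +11·0.0416667° lat → SW at lon -74.25°, lat -14.5417°.
Cell spans 0.0833333° lon × 0.0416667° lat.
west 74.2500° W, east 74.1667° W.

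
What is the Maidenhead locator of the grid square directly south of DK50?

Latitude square 0; −1 → -1, wraps to 9, carry into field.
Latitude field K = 10; −1 → 9 = J.
The longitude characters are unchanged.

DJ59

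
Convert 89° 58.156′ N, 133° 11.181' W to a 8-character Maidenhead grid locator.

CR39jx72

Offset from 180°W / 90°S: lon 46.81365°, lat 179.96927°.
Field: lon ⌊46.81365/20⌋ = 2 → C; lat ⌊179.96927/10⌋ = 17 → R.
Square: lon ⌊6.81365/2⌋ = 3; lat ⌊9.96927/1⌋ = 9.
Subsquare: lon ⌊0.81365/0.0833333⌋ = 9 → j; lat ⌊0.96927/0.0416667⌋ = 23 → x.
Extended square: lon ⌊0.06365/0.00833333⌋ = 7; lat ⌊0.01093/0.00416667⌋ = 2.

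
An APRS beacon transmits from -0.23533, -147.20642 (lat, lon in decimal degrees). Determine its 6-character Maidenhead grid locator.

BI69js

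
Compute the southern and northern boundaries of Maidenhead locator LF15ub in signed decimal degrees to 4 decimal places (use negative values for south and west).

Field L=11, F=5: +11·20° lon, +5·10° lat → SW at lon 40°, lat -40°.
Square 1, 5: +1·2° lon, +5·1° lat → SW at lon 42°, lat -35°.
Subsquare u=20, b=1: +20·0.0833333° lon, +1·0.0416667° lat → SW at lon 43.6667°, lat -34.9583°.
Cell spans 0.0833333° lon × 0.0416667° lat.
south -34.9583, north -34.9167.

-34.9583, -34.9167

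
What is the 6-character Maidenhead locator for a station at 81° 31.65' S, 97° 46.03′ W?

EA18cl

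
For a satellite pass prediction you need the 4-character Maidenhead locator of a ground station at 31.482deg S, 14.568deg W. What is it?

IF28

Offset from 180°W / 90°S: lon 165.43°, lat 58.52°.
Field: 165.43/20 → 8 → I, 58.52/10 → 5 → F; chars IF.
Square: 5.43/2 → 2, 8.52/1 → 8; chars 28.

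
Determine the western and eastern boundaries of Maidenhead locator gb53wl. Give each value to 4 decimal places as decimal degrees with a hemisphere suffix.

Field G=6, B=1: +6·20° lon, +1·10° lat → SW at lon -60°, lat -80°.
Square 5, 3: +5·2° lon, +3·1° lat → SW at lon -50°, lat -77°.
Subsquare w=22, l=11: +22·0.0833333° lon, +11·0.0416667° lat → SW at lon -48.1667°, lat -76.5417°.
Cell spans 0.0833333° lon × 0.0416667° lat.
west 48.1667° W, east 48.0833° W.

48.1667° W, 48.0833° W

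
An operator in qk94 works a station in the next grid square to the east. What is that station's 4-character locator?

Longitude square 9; +1 → 10, wraps to 0, carry into field.
Longitude field Q = 16; +1 → 17 = R.
The latitude characters are unchanged.

RK04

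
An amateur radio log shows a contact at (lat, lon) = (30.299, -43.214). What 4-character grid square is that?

Offset from 180°W / 90°S: lon 136.79°, lat 120.30°.
Field: lon ⌊136.79/20⌋ = 6 → G; lat ⌊120.30/10⌋ = 12 → M.
Square: lon ⌊16.79/2⌋ = 8; lat ⌊0.30/1⌋ = 0.

GM80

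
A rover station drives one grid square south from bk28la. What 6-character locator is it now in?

BK27lx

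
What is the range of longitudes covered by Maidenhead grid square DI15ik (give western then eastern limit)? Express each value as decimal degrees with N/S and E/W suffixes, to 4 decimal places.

Field D=3, I=8: +3·20° lon, +8·10° lat → SW at lon -120°, lat -10°.
Square 1, 5: +1·2° lon, +5·1° lat → SW at lon -118°, lat -5°.
Subsquare i=8, k=10: +8·0.0833333° lon, +10·0.0416667° lat → SW at lon -117.333°, lat -4.58333°.
Cell spans 0.0833333° lon × 0.0416667° lat.
west 117.3333° W, east 117.2500° W.

117.3333° W, 117.2500° W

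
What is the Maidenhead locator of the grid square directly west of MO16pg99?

Longitude extended square 9; −1 → 8.
The latitude characters are unchanged.

MO16pg89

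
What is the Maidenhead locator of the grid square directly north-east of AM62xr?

AM72as

Longitude subsquare x = 23; +1 → 24, wraps to 0 = a, carry into square.
Longitude square 6; +1 → 7.
Latitude subsquare r = 17; +1 → 18 = s.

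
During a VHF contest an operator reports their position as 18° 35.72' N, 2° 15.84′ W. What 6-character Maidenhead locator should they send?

Offset from 180°W / 90°S: lon 177.7360°, lat 108.5953°.
Field: 177.7360/20 → 8 → I, 108.5953/10 → 10 → K; chars IK.
Square: 17.7360/2 → 8, 8.5953/1 → 8; chars 88.
Subsquare: 1.7360/0.0833333 → 20 → u, 0.5953/0.0416667 → 14 → o; chars uo.

IK88uo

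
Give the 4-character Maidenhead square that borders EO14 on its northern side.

EO15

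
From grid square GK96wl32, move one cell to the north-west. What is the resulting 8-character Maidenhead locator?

Longitude extended square 3; −1 → 2.
Latitude extended square 2; +1 → 3.

GK96wl23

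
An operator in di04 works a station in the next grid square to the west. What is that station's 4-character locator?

CI94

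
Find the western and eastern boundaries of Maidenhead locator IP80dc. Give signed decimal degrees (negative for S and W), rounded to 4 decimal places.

Field I=8, P=15: +8·20° lon, +15·10° lat → SW at lon -20°, lat 60°.
Square 8, 0: +8·2° lon, +0·1° lat → SW at lon -4°, lat 60°.
Subsquare d=3, c=2: +3·0.0833333° lon, +2·0.0416667° lat → SW at lon -3.75°, lat 60.0833°.
Cell spans 0.0833333° lon × 0.0416667° lat.
west -3.7500, east -3.6667.

-3.7500, -3.6667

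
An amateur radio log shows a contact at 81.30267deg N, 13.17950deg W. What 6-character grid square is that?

IR31jh

Add 180° to longitude and 90° to latitude: 166.8205, 171.3027.
Field (20°×10°, letters A–R): 166.8205/20 → 8 → I, 171.3027/10 → 17 → R; chars IR.
Square (2°×1°, digits 0–9): 6.8205/2 → 3, 1.3027/1 → 1; chars 31.
Subsquare (5′×2.5′, letters a–x): 0.8205/0.0833333 → 9 → j, 0.3027/0.0416667 → 7 → h; chars jh.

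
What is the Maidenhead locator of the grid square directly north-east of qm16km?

QM16ln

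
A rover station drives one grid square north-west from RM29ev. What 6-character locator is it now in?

RM29dw

Longitude subsquare e = 4; −1 → 3 = d.
Latitude subsquare v = 21; +1 → 22 = w.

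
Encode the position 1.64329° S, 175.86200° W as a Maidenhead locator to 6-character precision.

AI28bi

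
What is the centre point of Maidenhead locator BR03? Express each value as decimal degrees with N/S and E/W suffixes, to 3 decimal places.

83.500° N, 159.000° W

Field B=1, R=17: +1·20° lon, +17·10° lat → SW at lon -160°, lat 80°.
Square 0, 3: +0·2° lon, +3·1° lat → SW at lon -160°, lat 83°.
Cell spans 2° lon × 1° lat. Centre is SW corner plus half of each.
latitude 83.500° N, longitude 159.000° W.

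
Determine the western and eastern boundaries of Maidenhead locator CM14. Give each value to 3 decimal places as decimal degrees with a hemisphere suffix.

Field C=2, M=12: +2·20° lon, +12·10° lat → SW at lon -140°, lat 30°.
Square 1, 4: +1·2° lon, +4·1° lat → SW at lon -138°, lat 34°.
Cell spans 2° lon × 1° lat.
west 138.000° W, east 136.000° W.

138.000° W, 136.000° W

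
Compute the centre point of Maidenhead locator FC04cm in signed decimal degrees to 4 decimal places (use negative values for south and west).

-65.4792, -79.7917

Field F=5, C=2: +5·20° lon, +2·10° lat → SW at lon -80°, lat -70°.
Square 0, 4: +0·2° lon, +4·1° lat → SW at lon -80°, lat -66°.
Subsquare c=2, m=12: +2·0.0833333° lon, +12·0.0416667° lat → SW at lon -79.8333°, lat -65.5°.
Cell spans 0.0833333° lon × 0.0416667° lat. Centre is SW corner plus half of each.
latitude -65.4792, longitude -79.7917.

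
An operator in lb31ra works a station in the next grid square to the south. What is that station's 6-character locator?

LB30rx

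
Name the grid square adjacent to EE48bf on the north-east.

EE48cg

Longitude subsquare b = 1; +1 → 2 = c.
Latitude subsquare f = 5; +1 → 6 = g.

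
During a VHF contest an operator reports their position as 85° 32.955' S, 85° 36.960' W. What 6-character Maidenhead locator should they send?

EA74ek

Offset from 180°W / 90°S: lon 94.3840°, lat 4.4507°.
Field (20°×10°, letters A–R): lon ⌊94.3840/20⌋ = 4 → E; lat ⌊4.4507/10⌋ = 0 → A.
Square (2°×1°, digits 0–9): lon ⌊14.3840/2⌋ = 7; lat ⌊4.4507/1⌋ = 4.
Subsquare (5′×2.5′, letters a–x): lon ⌊0.3840/0.0833333⌋ = 4 → e; lat ⌊0.4507/0.0416667⌋ = 10 → k.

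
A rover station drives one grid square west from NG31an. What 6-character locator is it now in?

NG21xn

Longitude subsquare a = 0; −1 → -1, wraps to 23 = x, carry into square.
Longitude square 3; −1 → 2.
The latitude characters are unchanged.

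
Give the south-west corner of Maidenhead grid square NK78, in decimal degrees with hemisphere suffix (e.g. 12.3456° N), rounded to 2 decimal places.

Field N=13, K=10: +13·20° lon, +10·10° lat → SW at lon 80°, lat 10°.
Square 7, 8: +7·2° lon, +8·1° lat → SW at lon 94°, lat 18°.
latitude 18.00° N, longitude 94.00° E.

18.00° N, 94.00° E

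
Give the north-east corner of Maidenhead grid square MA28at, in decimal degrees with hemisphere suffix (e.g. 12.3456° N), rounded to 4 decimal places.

81.1667° S, 64.0833° E

Field M=12, A=0: +12·20° lon, +0·10° lat → SW at lon 60°, lat -90°.
Square 2, 8: +2·2° lon, +8·1° lat → SW at lon 64°, lat -82°.
Subsquare a=0, t=19: +0·0.0833333° lon, +19·0.0416667° lat → SW at lon 64°, lat -81.2083°.
Cell spans 0.0833333° lon × 0.0416667° lat. NE corner is SW corner plus one full cell.
latitude 81.1667° S, longitude 64.0833° E.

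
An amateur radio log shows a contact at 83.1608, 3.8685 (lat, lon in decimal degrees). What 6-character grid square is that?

JR13wd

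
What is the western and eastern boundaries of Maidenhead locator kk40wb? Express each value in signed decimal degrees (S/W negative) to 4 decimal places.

29.8333, 29.9167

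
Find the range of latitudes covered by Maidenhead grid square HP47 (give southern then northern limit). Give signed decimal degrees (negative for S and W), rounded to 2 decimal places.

67.00, 68.00

Field H=7, P=15: +7·20° lon, +15·10° lat → SW at lon -40°, lat 60°.
Square 4, 7: +4·2° lon, +7·1° lat → SW at lon -32°, lat 67°.
Cell spans 2° lon × 1° lat.
south 67.00, north 68.00.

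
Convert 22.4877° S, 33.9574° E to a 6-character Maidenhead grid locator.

KG67xm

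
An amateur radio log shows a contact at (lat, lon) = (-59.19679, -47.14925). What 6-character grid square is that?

GD60kt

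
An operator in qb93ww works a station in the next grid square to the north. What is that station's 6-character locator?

Latitude subsquare w = 22; +1 → 23 = x.
The longitude characters are unchanged.

QB93wx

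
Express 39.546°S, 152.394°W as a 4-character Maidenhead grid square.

BF30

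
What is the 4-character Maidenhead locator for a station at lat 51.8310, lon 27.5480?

Shift to the Maidenhead origin (180°W, 90°S): lon 207.55, lat 141.83.
Field: lon ⌊207.55/20⌋ = 10 → K; lat ⌊141.83/10⌋ = 14 → O.
Square: lon ⌊7.55/2⌋ = 3; lat ⌊1.83/1⌋ = 1.

KO31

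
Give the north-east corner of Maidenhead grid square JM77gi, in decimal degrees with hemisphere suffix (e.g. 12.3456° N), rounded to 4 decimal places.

Field J=9, M=12: +9·20° lon, +12·10° lat → SW at lon 0°, lat 30°.
Square 7, 7: +7·2° lon, +7·1° lat → SW at lon 14°, lat 37°.
Subsquare g=6, i=8: +6·0.0833333° lon, +8·0.0416667° lat → SW at lon 14.5°, lat 37.3333°.
Cell spans 0.0833333° lon × 0.0416667° lat. NE corner is SW corner plus one full cell.
latitude 37.3750° N, longitude 14.5833° E.

37.3750° N, 14.5833° E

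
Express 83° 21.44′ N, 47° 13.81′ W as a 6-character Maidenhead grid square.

GR63ji

Offset from 180°W / 90°S: lon 132.7698°, lat 173.3573°.
Field: 132.7698/20 → 6 → G, 173.3573/10 → 17 → R; chars GR.
Square: 12.7698/2 → 6, 3.3573/1 → 3; chars 63.
Subsquare: 0.7698/0.0833333 → 9 → j, 0.3573/0.0416667 → 8 → i; chars ji.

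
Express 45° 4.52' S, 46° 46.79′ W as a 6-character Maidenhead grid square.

Add 180° to longitude and 90° to latitude: 133.2202, 44.9247.
Field (20°×10°, letters A–R): 133.2202/20 → 6 → G, 44.9247/10 → 4 → E; chars GE.
Square (2°×1°, digits 0–9): 13.2202/2 → 6, 4.9247/1 → 4; chars 64.
Subsquare (5′×2.5′, letters a–x): 1.2202/0.0833333 → 14 → o, 0.9247/0.0416667 → 22 → w; chars ow.

GE64ow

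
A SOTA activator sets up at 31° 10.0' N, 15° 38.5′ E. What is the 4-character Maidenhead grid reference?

JM71

Shift to the Maidenhead origin (180°W, 90°S): lon 195.64, lat 121.17.
Field: lon ⌊195.64/20⌋ = 9 → J; lat ⌊121.17/10⌋ = 12 → M.
Square: lon ⌊15.64/2⌋ = 7; lat ⌊1.17/1⌋ = 1.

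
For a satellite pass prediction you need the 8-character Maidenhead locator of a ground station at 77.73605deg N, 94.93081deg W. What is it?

Shift to the Maidenhead origin (180°W, 90°S): lon 85.06919, lat 167.73605.
Field: lon ⌊85.06919/20⌋ = 4 → E; lat ⌊167.73605/10⌋ = 16 → Q.
Square: lon ⌊5.06919/2⌋ = 2; lat ⌊7.73605/1⌋ = 7.
Subsquare: lon ⌊1.06919/0.0833333⌋ = 12 → m; lat ⌊0.73605/0.0416667⌋ = 17 → r.
Extended square: lon ⌊0.06919/0.00833333⌋ = 8; lat ⌊0.02772/0.00416667⌋ = 6.

EQ27mr86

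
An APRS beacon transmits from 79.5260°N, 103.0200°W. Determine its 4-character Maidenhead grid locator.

DQ89

Offset from 180°W / 90°S: lon 76.98°, lat 169.53°.
Field: lon ⌊76.98/20⌋ = 3 → D; lat ⌊169.53/10⌋ = 16 → Q.
Square: lon ⌊16.98/2⌋ = 8; lat ⌊9.53/1⌋ = 9.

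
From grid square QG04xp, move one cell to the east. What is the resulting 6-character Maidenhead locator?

Longitude subsquare x = 23; +1 → 24, wraps to 0 = a, carry into square.
Longitude square 0; +1 → 1.
The latitude characters are unchanged.

QG14ap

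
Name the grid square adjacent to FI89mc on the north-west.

FI89ld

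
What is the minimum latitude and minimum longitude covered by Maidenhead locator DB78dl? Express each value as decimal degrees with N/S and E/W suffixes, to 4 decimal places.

71.5417° S, 105.7500° W

Field D=3, B=1: +3·20° lon, +1·10° lat → SW at lon -120°, lat -80°.
Square 7, 8: +7·2° lon, +8·1° lat → SW at lon -106°, lat -72°.
Subsquare d=3, l=11: +3·0.0833333° lon, +11·0.0416667° lat → SW at lon -105.75°, lat -71.5417°.
latitude 71.5417° S, longitude 105.7500° W.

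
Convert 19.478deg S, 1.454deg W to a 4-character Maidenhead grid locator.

IH90

Offset from 180°W / 90°S: lon 178.55°, lat 70.52°.
Field (20°×10°, letters A–R): lon ⌊178.55/20⌋ = 8 → I; lat ⌊70.52/10⌋ = 7 → H.
Square (2°×1°, digits 0–9): lon ⌊18.55/2⌋ = 9; lat ⌊0.52/1⌋ = 0.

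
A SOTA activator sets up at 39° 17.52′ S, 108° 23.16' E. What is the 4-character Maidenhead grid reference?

Shift to the Maidenhead origin (180°W, 90°S): lon 288.39, lat 50.71.
Field (20°×10°, letters A–R): lon ⌊288.39/20⌋ = 14 → O; lat ⌊50.71/10⌋ = 5 → F.
Square (2°×1°, digits 0–9): lon ⌊8.39/2⌋ = 4; lat ⌊0.71/1⌋ = 0.

OF40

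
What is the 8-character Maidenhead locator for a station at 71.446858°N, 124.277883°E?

Offset from 180°W / 90°S: lon 304.27788°, lat 161.44686°.
Field (20°×10°, letters A–R): lon ⌊304.27788/20⌋ = 15 → P; lat ⌊161.44686/10⌋ = 16 → Q.
Square (2°×1°, digits 0–9): lon ⌊4.27788/2⌋ = 2; lat ⌊1.44686/1⌋ = 1.
Subsquare (5′×2.5′, letters a–x): lon ⌊0.27788/0.0833333⌋ = 3 → d; lat ⌊0.44686/0.0416667⌋ = 10 → k.
Extended square (30″×15″, digits 0–9): lon ⌊0.02788/0.00833333⌋ = 3; lat ⌊0.03019/0.00416667⌋ = 7.

PQ21dk37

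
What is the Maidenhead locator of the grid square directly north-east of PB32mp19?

PB32mq20

Longitude extended square 1; +1 → 2.
Latitude extended square 9; +1 → 10, wraps to 0, carry into subsquare.
Latitude subsquare p = 15; +1 → 16 = q.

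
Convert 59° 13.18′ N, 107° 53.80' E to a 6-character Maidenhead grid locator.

OO39wf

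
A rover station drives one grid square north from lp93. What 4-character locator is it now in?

LP94

Latitude square 3; +1 → 4.
The longitude characters are unchanged.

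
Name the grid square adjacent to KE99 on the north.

Latitude square 9; +1 → 10, wraps to 0, carry into field.
Latitude field E = 4; +1 → 5 = F.
The longitude characters are unchanged.

KF90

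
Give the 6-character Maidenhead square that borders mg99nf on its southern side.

MG99ne

Latitude subsquare f = 5; −1 → 4 = e.
The longitude characters are unchanged.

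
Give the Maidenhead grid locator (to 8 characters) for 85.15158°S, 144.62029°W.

Add 180° to longitude and 90° to latitude: 35.37971, 4.84842.
Field: lon ⌊35.37971/20⌋ = 1 → B; lat ⌊4.84842/10⌋ = 0 → A.
Square: lon ⌊15.37971/2⌋ = 7; lat ⌊4.84842/1⌋ = 4.
Subsquare: lon ⌊1.37971/0.0833333⌋ = 16 → q; lat ⌊0.84842/0.0416667⌋ = 20 → u.
Extended square: lon ⌊0.04638/0.00833333⌋ = 5; lat ⌊0.01509/0.00416667⌋ = 3.

BA74qu53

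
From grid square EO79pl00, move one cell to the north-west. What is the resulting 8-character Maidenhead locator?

Longitude extended square 0; −1 → -1, wraps to 9, carry into subsquare.
Longitude subsquare p = 15; −1 → 14 = o.
Latitude extended square 0; +1 → 1.

EO79ol91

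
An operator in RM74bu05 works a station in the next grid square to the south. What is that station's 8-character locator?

RM74bu04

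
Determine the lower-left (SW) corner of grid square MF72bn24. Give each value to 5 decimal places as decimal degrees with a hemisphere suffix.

Field M=12, F=5: +12·20° lon, +5·10° lat → SW at lon 60°, lat -40°.
Square 7, 2: +7·2° lon, +2·1° lat → SW at lon 74°, lat -38°.
Subsquare b=1, n=13: +1·0.0833333° lon, +13·0.0416667° lat → SW at lon 74.0833°, lat -37.4583°.
Extended square 2, 4: +2·0.00833333° lon, +4·0.00416667° lat → SW at lon 74.1°, lat -37.4417°.
latitude 37.44167° S, longitude 74.10000° E.

37.44167° S, 74.10000° E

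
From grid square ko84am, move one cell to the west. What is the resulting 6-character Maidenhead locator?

Longitude subsquare a = 0; −1 → -1, wraps to 23 = x, carry into square.
Longitude square 8; −1 → 7.
The latitude characters are unchanged.

KO74xm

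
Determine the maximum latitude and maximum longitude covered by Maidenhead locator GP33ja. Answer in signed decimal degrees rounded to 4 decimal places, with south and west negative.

Field G=6, P=15: +6·20° lon, +15·10° lat → SW at lon -60°, lat 60°.
Square 3, 3: +3·2° lon, +3·1° lat → SW at lon -54°, lat 63°.
Subsquare j=9, a=0: +9·0.0833333° lon, +0·0.0416667° lat → SW at lon -53.25°, lat 63°.
Cell spans 0.0833333° lon × 0.0416667° lat. NE corner is SW corner plus one full cell.
latitude 63.0417, longitude -53.1667.

63.0417, -53.1667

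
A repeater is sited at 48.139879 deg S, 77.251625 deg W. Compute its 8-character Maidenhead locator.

Add 180° to longitude and 90° to latitude: 102.74837, 41.86012.
Field: lon ⌊102.74837/20⌋ = 5 → F; lat ⌊41.86012/10⌋ = 4 → E.
Square: lon ⌊2.74837/2⌋ = 1; lat ⌊1.86012/1⌋ = 1.
Subsquare: lon ⌊0.74837/0.0833333⌋ = 8 → i; lat ⌊0.86012/0.0416667⌋ = 20 → u.
Extended square: lon ⌊0.08171/0.00833333⌋ = 9; lat ⌊0.02679/0.00416667⌋ = 6.

FE11iu96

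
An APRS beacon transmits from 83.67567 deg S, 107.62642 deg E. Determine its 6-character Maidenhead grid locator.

OA36th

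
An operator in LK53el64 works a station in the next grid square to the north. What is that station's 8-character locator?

LK53el65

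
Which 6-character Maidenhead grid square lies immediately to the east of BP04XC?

BP14ac

Longitude subsquare x = 23; +1 → 24, wraps to 0 = a, carry into square.
Longitude square 0; +1 → 1.
The latitude characters are unchanged.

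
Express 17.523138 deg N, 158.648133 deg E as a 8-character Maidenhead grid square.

Shift to the Maidenhead origin (180°W, 90°S): lon 338.64813, lat 107.52314.
Field: 338.64813/20 → 16 → Q, 107.52314/10 → 10 → K; chars QK.
Square: 18.64813/2 → 9, 7.52314/1 → 7; chars 97.
Subsquare: 0.64813/0.0833333 → 7 → h, 0.52314/0.0416667 → 12 → m; chars hm.
Extended square: 0.06480/0.00833333 → 7, 0.02314/0.00416667 → 5; chars 75.

QK97hm75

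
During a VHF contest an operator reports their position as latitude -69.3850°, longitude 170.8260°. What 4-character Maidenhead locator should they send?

RC50

Shift to the Maidenhead origin (180°W, 90°S): lon 350.83, lat 20.61.
Field (20°×10°, letters A–R): 350.83/20 → 17 → R, 20.61/10 → 2 → C; chars RC.
Square (2°×1°, digits 0–9): 10.83/2 → 5, 0.61/1 → 0; chars 50.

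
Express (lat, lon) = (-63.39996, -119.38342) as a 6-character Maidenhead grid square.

DC06ho

Add 180° to longitude and 90° to latitude: 60.6166, 26.6000.
Field: lon ⌊60.6166/20⌋ = 3 → D; lat ⌊26.6000/10⌋ = 2 → C.
Square: lon ⌊0.6166/2⌋ = 0; lat ⌊6.6000/1⌋ = 6.
Subsquare: lon ⌊0.6166/0.0833333⌋ = 7 → h; lat ⌊0.6000/0.0416667⌋ = 14 → o.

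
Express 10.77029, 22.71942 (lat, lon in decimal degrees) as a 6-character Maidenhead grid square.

Offset from 180°W / 90°S: lon 202.7194°, lat 100.7703°.
Field: 202.7194/20 → 10 → K, 100.7703/10 → 10 → K; chars KK.
Square: 2.7194/2 → 1, 0.7703/1 → 0; chars 10.
Subsquare: 0.7194/0.0833333 → 8 → i, 0.7703/0.0416667 → 18 → s; chars is.

KK10is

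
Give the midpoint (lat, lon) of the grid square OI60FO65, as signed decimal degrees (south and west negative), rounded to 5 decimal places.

-9.39375, 112.47083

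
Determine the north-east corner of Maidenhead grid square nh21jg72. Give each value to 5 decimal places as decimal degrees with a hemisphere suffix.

Field N=13, H=7: +13·20° lon, +7·10° lat → SW at lon 80°, lat -20°.
Square 2, 1: +2·2° lon, +1·1° lat → SW at lon 84°, lat -19°.
Subsquare j=9, g=6: +9·0.0833333° lon, +6·0.0416667° lat → SW at lon 84.75°, lat -18.75°.
Extended square 7, 2: +7·0.00833333° lon, +2·0.00416667° lat → SW at lon 84.8083°, lat -18.7417°.
Cell spans 0.00833333° lon × 0.00416667° lat. NE corner is SW corner plus one full cell.
latitude 18.73750° S, longitude 84.81667° E.

18.73750° S, 84.81667° E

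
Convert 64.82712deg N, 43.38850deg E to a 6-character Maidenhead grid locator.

Offset from 180°W / 90°S: lon 223.3885°, lat 154.8271°.
Field: 223.3885/20 → 11 → L, 154.8271/10 → 15 → P; chars LP.
Square: 3.3885/2 → 1, 4.8271/1 → 4; chars 14.
Subsquare: 1.3885/0.0833333 → 16 → q, 0.8271/0.0416667 → 19 → t; chars qt.

LP14qt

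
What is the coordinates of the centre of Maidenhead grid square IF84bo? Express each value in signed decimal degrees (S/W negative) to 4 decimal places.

-35.3958, -3.8750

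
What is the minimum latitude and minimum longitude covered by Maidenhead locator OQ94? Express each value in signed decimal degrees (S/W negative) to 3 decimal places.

74.000, 118.000

Field O=14, Q=16: +14·20° lon, +16·10° lat → SW at lon 100°, lat 70°.
Square 9, 4: +9·2° lon, +4·1° lat → SW at lon 118°, lat 74°.
latitude 74.000, longitude 118.000.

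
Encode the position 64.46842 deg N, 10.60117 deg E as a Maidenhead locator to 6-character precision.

JP54hl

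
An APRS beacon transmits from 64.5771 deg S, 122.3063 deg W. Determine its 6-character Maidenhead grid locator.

CC85uk

Add 180° to longitude and 90° to latitude: 57.6937, 25.4229.
Field: lon ⌊57.6937/20⌋ = 2 → C; lat ⌊25.4229/10⌋ = 2 → C.
Square: lon ⌊17.6937/2⌋ = 8; lat ⌊5.4229/1⌋ = 5.
Subsquare: lon ⌊1.6937/0.0833333⌋ = 20 → u; lat ⌊0.4229/0.0416667⌋ = 10 → k.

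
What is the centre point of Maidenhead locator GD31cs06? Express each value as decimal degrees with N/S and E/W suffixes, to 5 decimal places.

58.22292° S, 53.82917° W

Field G=6, D=3: +6·20° lon, +3·10° lat → SW at lon -60°, lat -60°.
Square 3, 1: +3·2° lon, +1·1° lat → SW at lon -54°, lat -59°.
Subsquare c=2, s=18: +2·0.0833333° lon, +18·0.0416667° lat → SW at lon -53.8333°, lat -58.25°.
Extended square 0, 6: +0·0.00833333° lon, +6·0.00416667° lat → SW at lon -53.8333°, lat -58.225°.
Cell spans 0.00833333° lon × 0.00416667° lat. Centre is SW corner plus half of each.
latitude 58.22292° S, longitude 53.82917° W.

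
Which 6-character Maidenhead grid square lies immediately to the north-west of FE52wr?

FE52vs

Longitude subsquare w = 22; −1 → 21 = v.
Latitude subsquare r = 17; +1 → 18 = s.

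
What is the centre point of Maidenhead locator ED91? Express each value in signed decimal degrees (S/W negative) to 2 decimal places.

-58.50, -81.00

Field E=4, D=3: +4·20° lon, +3·10° lat → SW at lon -100°, lat -60°.
Square 9, 1: +9·2° lon, +1·1° lat → SW at lon -82°, lat -59°.
Cell spans 2° lon × 1° lat. Centre is SW corner plus half of each.
latitude -58.50, longitude -81.00.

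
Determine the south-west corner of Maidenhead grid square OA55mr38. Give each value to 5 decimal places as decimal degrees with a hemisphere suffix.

84.25833° S, 111.02500° E

Field O=14, A=0: +14·20° lon, +0·10° lat → SW at lon 100°, lat -90°.
Square 5, 5: +5·2° lon, +5·1° lat → SW at lon 110°, lat -85°.
Subsquare m=12, r=17: +12·0.0833333° lon, +17·0.0416667° lat → SW at lon 111°, lat -84.2917°.
Extended square 3, 8: +3·0.00833333° lon, +8·0.00416667° lat → SW at lon 111.025°, lat -84.2583°.
latitude 84.25833° S, longitude 111.02500° E.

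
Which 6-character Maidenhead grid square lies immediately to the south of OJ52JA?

OJ51jx

Latitude subsquare a = 0; −1 → -1, wraps to 23 = x, carry into square.
Latitude square 2; −1 → 1.
The longitude characters are unchanged.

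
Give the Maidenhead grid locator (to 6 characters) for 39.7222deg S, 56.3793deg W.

Offset from 180°W / 90°S: lon 123.6207°, lat 50.2778°.
Field (20°×10°, letters A–R): lon ⌊123.6207/20⌋ = 6 → G; lat ⌊50.2778/10⌋ = 5 → F.
Square (2°×1°, digits 0–9): lon ⌊3.6207/2⌋ = 1; lat ⌊0.2778/1⌋ = 0.
Subsquare (5′×2.5′, letters a–x): lon ⌊1.6207/0.0833333⌋ = 19 → t; lat ⌊0.2778/0.0416667⌋ = 6 → g.

GF10tg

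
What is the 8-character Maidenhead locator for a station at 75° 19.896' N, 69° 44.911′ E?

Add 180° to longitude and 90° to latitude: 249.74852, 165.33160.
Field: lon ⌊249.74852/20⌋ = 12 → M; lat ⌊165.33160/10⌋ = 16 → Q.
Square: lon ⌊9.74852/2⌋ = 4; lat ⌊5.33160/1⌋ = 5.
Subsquare: lon ⌊1.74852/0.0833333⌋ = 20 → u; lat ⌊0.33160/0.0416667⌋ = 7 → h.
Extended square: lon ⌊0.08185/0.00833333⌋ = 9; lat ⌊0.03993/0.00416667⌋ = 9.

MQ45uh99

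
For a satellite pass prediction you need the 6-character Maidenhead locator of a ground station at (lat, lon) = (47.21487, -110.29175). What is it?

Offset from 180°W / 90°S: lon 69.7083°, lat 137.2149°.
Field: lon ⌊69.7083/20⌋ = 3 → D; lat ⌊137.2149/10⌋ = 13 → N.
Square: lon ⌊9.7083/2⌋ = 4; lat ⌊7.2149/1⌋ = 7.
Subsquare: lon ⌊1.7083/0.0833333⌋ = 20 → u; lat ⌊0.2149/0.0416667⌋ = 5 → f.

DN47uf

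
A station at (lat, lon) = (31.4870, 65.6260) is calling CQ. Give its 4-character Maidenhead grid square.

MM21

Add 180° to longitude and 90° to latitude: 245.63, 121.49.
Field (20°×10°, letters A–R): 245.63/20 → 12 → M, 121.49/10 → 12 → M; chars MM.
Square (2°×1°, digits 0–9): 5.63/2 → 2, 1.49/1 → 1; chars 21.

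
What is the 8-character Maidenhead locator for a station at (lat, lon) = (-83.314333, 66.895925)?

MA36kq74

Shift to the Maidenhead origin (180°W, 90°S): lon 246.89593, lat 6.68567.
Field (20°×10°, letters A–R): 246.89593/20 → 12 → M, 6.68567/10 → 0 → A; chars MA.
Square (2°×1°, digits 0–9): 6.89593/2 → 3, 6.68567/1 → 6; chars 36.
Subsquare (5′×2.5′, letters a–x): 0.89593/0.0833333 → 10 → k, 0.68567/0.0416667 → 16 → q; chars kq.
Extended square (30″×15″, digits 0–9): 0.06259/0.00833333 → 7, 0.01900/0.00416667 → 4; chars 74.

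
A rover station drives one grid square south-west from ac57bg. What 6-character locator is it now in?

AC57af

Longitude subsquare b = 1; −1 → 0 = a.
Latitude subsquare g = 6; −1 → 5 = f.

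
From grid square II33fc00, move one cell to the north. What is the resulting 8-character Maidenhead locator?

II33fc01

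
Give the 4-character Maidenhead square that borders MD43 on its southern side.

Latitude square 3; −1 → 2.
The longitude characters are unchanged.

MD42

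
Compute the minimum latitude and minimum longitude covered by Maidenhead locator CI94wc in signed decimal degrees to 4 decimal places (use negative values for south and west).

Field C=2, I=8: +2·20° lon, +8·10° lat → SW at lon -140°, lat -10°.
Square 9, 4: +9·2° lon, +4·1° lat → SW at lon -122°, lat -6°.
Subsquare w=22, c=2: +22·0.0833333° lon, +2·0.0416667° lat → SW at lon -120.167°, lat -5.91667°.
latitude -5.9167, longitude -120.1667.

-5.9167, -120.1667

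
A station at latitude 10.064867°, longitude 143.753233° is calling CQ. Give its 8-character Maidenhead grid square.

QK10vb05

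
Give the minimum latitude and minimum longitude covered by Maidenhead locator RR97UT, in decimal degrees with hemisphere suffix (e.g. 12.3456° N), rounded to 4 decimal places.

Field R=17, R=17: +17·20° lon, +17·10° lat → SW at lon 160°, lat 80°.
Square 9, 7: +9·2° lon, +7·1° lat → SW at lon 178°, lat 87°.
Subsquare u=20, t=19: +20·0.0833333° lon, +19·0.0416667° lat → SW at lon 179.667°, lat 87.7917°.
latitude 87.7917° N, longitude 179.6667° E.

87.7917° N, 179.6667° E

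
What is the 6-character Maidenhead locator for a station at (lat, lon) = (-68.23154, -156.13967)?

BC11ws

Shift to the Maidenhead origin (180°W, 90°S): lon 23.8603, lat 21.7685.
Field: 23.8603/20 → 1 → B, 21.7685/10 → 2 → C; chars BC.
Square: 3.8603/2 → 1, 1.7685/1 → 1; chars 11.
Subsquare: 1.8603/0.0833333 → 22 → w, 0.7685/0.0416667 → 18 → s; chars ws.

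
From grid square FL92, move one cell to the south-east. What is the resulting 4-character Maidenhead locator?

Longitude square 9; +1 → 10, wraps to 0, carry into field.
Longitude field F = 5; +1 → 6 = G.
Latitude square 2; −1 → 1.

GL01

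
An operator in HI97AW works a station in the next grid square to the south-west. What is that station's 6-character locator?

Longitude subsquare a = 0; −1 → -1, wraps to 23 = x, carry into square.
Longitude square 9; −1 → 8.
Latitude subsquare w = 22; −1 → 21 = v.

HI87xv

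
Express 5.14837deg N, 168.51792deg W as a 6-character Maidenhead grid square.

AJ55rd

Offset from 180°W / 90°S: lon 11.4821°, lat 95.1484°.
Field: lon ⌊11.4821/20⌋ = 0 → A; lat ⌊95.1484/10⌋ = 9 → J.
Square: lon ⌊11.4821/2⌋ = 5; lat ⌊5.1484/1⌋ = 5.
Subsquare: lon ⌊1.4821/0.0833333⌋ = 17 → r; lat ⌊0.1484/0.0416667⌋ = 3 → d.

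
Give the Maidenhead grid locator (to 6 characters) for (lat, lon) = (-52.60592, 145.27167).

QD27pj

Add 180° to longitude and 90° to latitude: 325.2717, 37.3941.
Field (20°×10°, letters A–R): lon ⌊325.2717/20⌋ = 16 → Q; lat ⌊37.3941/10⌋ = 3 → D.
Square (2°×1°, digits 0–9): lon ⌊5.2717/2⌋ = 2; lat ⌊7.3941/1⌋ = 7.
Subsquare (5′×2.5′, letters a–x): lon ⌊1.2717/0.0833333⌋ = 15 → p; lat ⌊0.3941/0.0416667⌋ = 9 → j.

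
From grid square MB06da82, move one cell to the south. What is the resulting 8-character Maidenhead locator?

MB06da81

Latitude extended square 2; −1 → 1.
The longitude characters are unchanged.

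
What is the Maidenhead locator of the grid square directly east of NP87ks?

NP87ls

Longitude subsquare k = 10; +1 → 11 = l.
The latitude characters are unchanged.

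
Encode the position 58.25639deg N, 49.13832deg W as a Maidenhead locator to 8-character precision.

Shift to the Maidenhead origin (180°W, 90°S): lon 130.86168, lat 148.25639.
Field (20°×10°, letters A–R): lon ⌊130.86168/20⌋ = 6 → G; lat ⌊148.25639/10⌋ = 14 → O.
Square (2°×1°, digits 0–9): lon ⌊10.86168/2⌋ = 5; lat ⌊8.25639/1⌋ = 8.
Subsquare (5′×2.5′, letters a–x): lon ⌊0.86168/0.0833333⌋ = 10 → k; lat ⌊0.25639/0.0416667⌋ = 6 → g.
Extended square (30″×15″, digits 0–9): lon ⌊0.02835/0.00833333⌋ = 3; lat ⌊0.00639/0.00416667⌋ = 1.

GO58kg31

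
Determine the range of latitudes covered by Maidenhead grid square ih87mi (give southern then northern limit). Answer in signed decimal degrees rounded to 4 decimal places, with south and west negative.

Field I=8, H=7: +8·20° lon, +7·10° lat → SW at lon -20°, lat -20°.
Square 8, 7: +8·2° lon, +7·1° lat → SW at lon -4°, lat -13°.
Subsquare m=12, i=8: +12·0.0833333° lon, +8·0.0416667° lat → SW at lon -3°, lat -12.6667°.
Cell spans 0.0833333° lon × 0.0416667° lat.
south -12.6667, north -12.6250.

-12.6667, -12.6250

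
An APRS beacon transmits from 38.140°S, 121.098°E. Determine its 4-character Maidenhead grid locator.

PF01

Offset from 180°W / 90°S: lon 301.10°, lat 51.86°.
Field (20°×10°, letters A–R): lon ⌊301.10/20⌋ = 15 → P; lat ⌊51.86/10⌋ = 5 → F.
Square (2°×1°, digits 0–9): lon ⌊1.10/2⌋ = 0; lat ⌊1.86/1⌋ = 1.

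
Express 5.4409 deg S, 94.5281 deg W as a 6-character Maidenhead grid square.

EI24rn

Shift to the Maidenhead origin (180°W, 90°S): lon 85.4719, lat 84.5591.
Field (20°×10°, letters A–R): lon ⌊85.4719/20⌋ = 4 → E; lat ⌊84.5591/10⌋ = 8 → I.
Square (2°×1°, digits 0–9): lon ⌊5.4719/2⌋ = 2; lat ⌊4.5591/1⌋ = 4.
Subsquare (5′×2.5′, letters a–x): lon ⌊1.4719/0.0833333⌋ = 17 → r; lat ⌊0.5591/0.0416667⌋ = 13 → n.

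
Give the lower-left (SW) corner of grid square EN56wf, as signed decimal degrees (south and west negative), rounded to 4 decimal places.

46.2083, -88.1667

Field E=4, N=13: +4·20° lon, +13·10° lat → SW at lon -100°, lat 40°.
Square 5, 6: +5·2° lon, +6·1° lat → SW at lon -90°, lat 46°.
Subsquare w=22, f=5: +22·0.0833333° lon, +5·0.0416667° lat → SW at lon -88.1667°, lat 46.2083°.
latitude 46.2083, longitude -88.1667.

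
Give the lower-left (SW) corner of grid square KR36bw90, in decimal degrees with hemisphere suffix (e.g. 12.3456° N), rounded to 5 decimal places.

86.91667° N, 26.15833° E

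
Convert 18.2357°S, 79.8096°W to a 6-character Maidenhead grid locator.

FH01cs

Shift to the Maidenhead origin (180°W, 90°S): lon 100.1904, lat 71.7643.
Field (20°×10°, letters A–R): lon ⌊100.1904/20⌋ = 5 → F; lat ⌊71.7643/10⌋ = 7 → H.
Square (2°×1°, digits 0–9): lon ⌊0.1904/2⌋ = 0; lat ⌊1.7643/1⌋ = 1.
Subsquare (5′×2.5′, letters a–x): lon ⌊0.1904/0.0833333⌋ = 2 → c; lat ⌊0.7643/0.0416667⌋ = 18 → s.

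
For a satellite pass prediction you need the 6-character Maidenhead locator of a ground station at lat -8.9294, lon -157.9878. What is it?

Offset from 180°W / 90°S: lon 22.0122°, lat 81.0706°.
Field: lon ⌊22.0122/20⌋ = 1 → B; lat ⌊81.0706/10⌋ = 8 → I.
Square: lon ⌊2.0122/2⌋ = 1; lat ⌊1.0706/1⌋ = 1.
Subsquare: lon ⌊0.0122/0.0833333⌋ = 0 → a; lat ⌊0.0706/0.0416667⌋ = 1 → b.

BI11ab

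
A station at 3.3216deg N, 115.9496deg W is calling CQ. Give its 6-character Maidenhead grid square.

DJ23ah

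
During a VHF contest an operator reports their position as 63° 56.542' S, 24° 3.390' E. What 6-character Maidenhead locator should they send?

Add 180° to longitude and 90° to latitude: 204.0565, 26.0576.
Field (20°×10°, letters A–R): lon ⌊204.0565/20⌋ = 10 → K; lat ⌊26.0576/10⌋ = 2 → C.
Square (2°×1°, digits 0–9): lon ⌊4.0565/2⌋ = 2; lat ⌊6.0576/1⌋ = 6.
Subsquare (5′×2.5′, letters a–x): lon ⌊0.0565/0.0833333⌋ = 0 → a; lat ⌊0.0576/0.0416667⌋ = 1 → b.

KC26ab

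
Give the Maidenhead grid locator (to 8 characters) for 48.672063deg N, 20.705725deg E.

Shift to the Maidenhead origin (180°W, 90°S): lon 200.70573, lat 138.67206.
Field: lon ⌊200.70573/20⌋ = 10 → K; lat ⌊138.67206/10⌋ = 13 → N.
Square: lon ⌊0.70573/2⌋ = 0; lat ⌊8.67206/1⌋ = 8.
Subsquare: lon ⌊0.70573/0.0833333⌋ = 8 → i; lat ⌊0.67206/0.0416667⌋ = 16 → q.
Extended square: lon ⌊0.03906/0.00833333⌋ = 4; lat ⌊0.00540/0.00416667⌋ = 1.

KN08iq41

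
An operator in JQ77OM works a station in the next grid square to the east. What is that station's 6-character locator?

Longitude subsquare o = 14; +1 → 15 = p.
The latitude characters are unchanged.

JQ77pm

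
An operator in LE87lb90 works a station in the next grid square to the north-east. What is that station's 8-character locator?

LE87mb01

Longitude extended square 9; +1 → 10, wraps to 0, carry into subsquare.
Longitude subsquare l = 11; +1 → 12 = m.
Latitude extended square 0; +1 → 1.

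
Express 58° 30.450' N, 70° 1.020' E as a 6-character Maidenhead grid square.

Add 180° to longitude and 90° to latitude: 250.0170, 148.5075.
Field: lon ⌊250.0170/20⌋ = 12 → M; lat ⌊148.5075/10⌋ = 14 → O.
Square: lon ⌊10.0170/2⌋ = 5; lat ⌊8.5075/1⌋ = 8.
Subsquare: lon ⌊0.0170/0.0833333⌋ = 0 → a; lat ⌊0.5075/0.0416667⌋ = 12 → m.

MO58am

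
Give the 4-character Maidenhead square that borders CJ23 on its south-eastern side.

CJ32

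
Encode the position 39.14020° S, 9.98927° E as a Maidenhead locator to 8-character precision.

JF40xu86

Shift to the Maidenhead origin (180°W, 90°S): lon 189.98927, lat 50.85980.
Field (20°×10°, letters A–R): lon ⌊189.98927/20⌋ = 9 → J; lat ⌊50.85980/10⌋ = 5 → F.
Square (2°×1°, digits 0–9): lon ⌊9.98927/2⌋ = 4; lat ⌊0.85980/1⌋ = 0.
Subsquare (5′×2.5′, letters a–x): lon ⌊1.98927/0.0833333⌋ = 23 → x; lat ⌊0.85980/0.0416667⌋ = 20 → u.
Extended square (30″×15″, digits 0–9): lon ⌊0.07260/0.00833333⌋ = 8; lat ⌊0.02647/0.00416667⌋ = 6.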